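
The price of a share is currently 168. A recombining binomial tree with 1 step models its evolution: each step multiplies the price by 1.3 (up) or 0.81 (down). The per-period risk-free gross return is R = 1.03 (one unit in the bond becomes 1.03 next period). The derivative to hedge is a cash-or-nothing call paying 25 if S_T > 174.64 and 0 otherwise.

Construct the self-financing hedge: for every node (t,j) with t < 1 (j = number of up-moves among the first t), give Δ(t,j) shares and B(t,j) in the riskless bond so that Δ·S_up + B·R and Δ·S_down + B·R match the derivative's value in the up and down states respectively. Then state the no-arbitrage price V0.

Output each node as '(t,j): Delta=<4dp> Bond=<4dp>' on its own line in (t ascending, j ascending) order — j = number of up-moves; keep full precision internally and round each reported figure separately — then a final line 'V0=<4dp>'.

(0,0): Delta=0.3037 Bond=-40.1228
V0=10.8976

Since d<R<u, set p* = (R−d)/(u−d) = 0.4490; price each node as the discounted p*-expectation of its children.
Payoff layer (t=1): V(1,0)=0.0000, V(1,1)=25.0000
(0,0): S=168.0000. Δ = (V_up−V_dn)/(S_up−S_dn) = (25.0000−0.0000)/(218.4000−136.0800) = 0.3037. V = [p*·25.0000 + (1−p*)·0.0000]/1.03 = 10.8976. B = V − Δ·S = -40.1228.
Each (Δ,B) replicates both successor values, so the strategy is self-financing and V0 is arbitrage-free.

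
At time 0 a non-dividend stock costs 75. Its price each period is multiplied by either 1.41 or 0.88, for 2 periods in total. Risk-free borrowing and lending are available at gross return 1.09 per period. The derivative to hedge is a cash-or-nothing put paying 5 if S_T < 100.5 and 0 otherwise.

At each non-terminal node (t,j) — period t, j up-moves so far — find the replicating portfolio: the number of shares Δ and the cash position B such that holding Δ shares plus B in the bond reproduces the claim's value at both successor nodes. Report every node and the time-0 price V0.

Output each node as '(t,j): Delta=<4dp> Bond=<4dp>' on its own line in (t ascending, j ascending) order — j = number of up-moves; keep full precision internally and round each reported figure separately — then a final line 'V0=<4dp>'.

Under the risk-neutral measure, an up-move has probability p* = (R−d)/(u−d) = 0.3962 and values discount at R = 1.09.
Terminal payoffs: V(2,0)=5.0000, V(2,1)=5.0000, V(2,2)=0.0000
Node (1,0) S=66.0000: V=(p*·5.0000+(1−p*)·5.0000)/1.09=4.5872; Δ=(5.0000−5.0000)/(93.0600−58.0800)=0.0000; B=V−Δ·S=4.5872
Node (1,1) S=105.7500: V=(p*·0.0000+(1−p*)·5.0000)/1.09=2.7696; Δ=(0.0000−5.0000)/(149.1075−93.0600)=-0.0892; B=V−Δ·S=12.2036
Node (0,0) S=75.0000: V=(p*·2.7696+(1−p*)·4.5872)/1.09=3.5477; Δ=(2.7696−4.5872)/(105.7500−66.0000)=-0.0457; B=V−Δ·S=6.9770
Self-financing check: at every node Δ·S+B equals the discounted successor values.

(0,0): Delta=-0.0457 Bond=6.9770
(1,0): Delta=0.0000 Bond=4.5872
(1,1): Delta=-0.0892 Bond=12.2036
V0=3.5477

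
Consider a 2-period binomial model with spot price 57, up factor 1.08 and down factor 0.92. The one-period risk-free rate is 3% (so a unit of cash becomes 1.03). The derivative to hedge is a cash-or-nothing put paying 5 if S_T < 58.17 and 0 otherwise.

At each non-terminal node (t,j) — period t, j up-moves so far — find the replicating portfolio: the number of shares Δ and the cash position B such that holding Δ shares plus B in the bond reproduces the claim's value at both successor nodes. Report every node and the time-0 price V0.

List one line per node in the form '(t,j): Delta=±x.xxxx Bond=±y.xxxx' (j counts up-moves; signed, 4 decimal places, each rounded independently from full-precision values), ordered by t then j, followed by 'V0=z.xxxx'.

(0,0): Delta=-0.3659 Bond=23.3440
(1,0): Delta=0.0000 Bond=4.8544
(1,1): Delta=-0.5076 Bond=32.7670
V0=2.4854

Risk-neutral probability p* = (R−d)/(u−d) = (1.03−0.92)/(1.08−0.92) = 0.6875.
Payoff layer (t=2): V(2,0)=5.0000, V(2,1)=5.0000, V(2,2)=0.0000
  t=1,j=0: stock 52.4400 → up 56.6352 (V=5.0000), down 48.2448 (V=5.0000). Price 4.8544; hedge Δ=0.0000, bond B=4.8544.
  t=1,j=1: stock 61.5600 → up 66.4848 (V=0.0000), down 56.6352 (V=5.0000). Price 1.5170; hedge Δ=-0.5076, bond B=32.7670.
  t=0,j=0: stock 57.0000 → up 61.5600 (V=1.5170), down 52.4400 (V=4.8544). Price 2.4854; hedge Δ=-0.3659, bond B=23.3440.
Root portfolio cost Δ·57+B reproduces V0=2.4854.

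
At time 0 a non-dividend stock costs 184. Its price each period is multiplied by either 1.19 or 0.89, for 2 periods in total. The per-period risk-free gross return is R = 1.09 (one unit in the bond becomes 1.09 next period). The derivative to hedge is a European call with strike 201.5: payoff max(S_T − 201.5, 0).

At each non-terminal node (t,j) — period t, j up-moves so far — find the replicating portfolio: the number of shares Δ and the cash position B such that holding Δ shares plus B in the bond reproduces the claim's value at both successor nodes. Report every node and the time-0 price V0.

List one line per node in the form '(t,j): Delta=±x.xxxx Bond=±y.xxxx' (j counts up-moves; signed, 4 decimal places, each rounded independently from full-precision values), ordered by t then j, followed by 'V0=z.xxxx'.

Under the risk-neutral measure, an up-move has probability p* = (R−d)/(u−d) = 0.6667 and values discount at R = 1.09.
Payoff layer (t=2): V(2,0)=0.0000, V(2,1)=0.0000, V(2,2)=59.0624
  t=1,j=0: stock 163.7600 → up 194.8744 (V=0.0000), down 145.7464 (V=0.0000). Price 0.0000; hedge Δ=0.0000, bond B=0.0000.
  t=1,j=1: stock 218.9600 → up 260.5624 (V=59.0624), down 194.8744 (V=0.0000). Price 36.1238; hedge Δ=0.8991, bond B=-160.7509.
  t=0,j=0: stock 184.0000 → up 218.9600 (V=36.1238), down 163.7600 (V=0.0000). Price 22.0941; hedge Δ=0.6544, bond B=-98.3186.
Root portfolio cost Δ·184+B reproduces V0=22.0941.

(0,0): Delta=0.6544 Bond=-98.3186
(1,0): Delta=0.0000 Bond=0.0000
(1,1): Delta=0.8991 Bond=-160.7509
V0=22.0941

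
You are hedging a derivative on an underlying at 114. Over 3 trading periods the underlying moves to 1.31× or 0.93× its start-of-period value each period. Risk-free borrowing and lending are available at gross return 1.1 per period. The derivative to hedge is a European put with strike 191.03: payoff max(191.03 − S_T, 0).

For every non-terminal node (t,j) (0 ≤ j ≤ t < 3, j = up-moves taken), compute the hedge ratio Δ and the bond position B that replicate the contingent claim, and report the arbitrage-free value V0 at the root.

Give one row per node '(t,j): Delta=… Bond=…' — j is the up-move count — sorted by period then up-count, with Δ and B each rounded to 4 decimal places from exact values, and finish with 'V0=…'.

(0,0): Delta=-0.7509 Bond=119.5106
(1,0): Delta=-1.0000 Bond=157.8760
(1,1): Delta=-0.5324 Bond=98.8321
(2,0): Delta=-1.0000 Bond=173.6636
(2,1): Delta=-1.0000 Bond=173.6636
(2,2): Delta=-0.1223 Bond=28.4849
V0=33.9132

Since d<R<u, set p* = (R−d)/(u−d) = 0.4474; price each node as the discounted p*-expectation of its children.
Terminal payoffs: V(3,0)=99.3333, V(3,1)=61.8658, V(3,2)=9.0891, V(3,3)=0.0000
Node (2,0) S=98.5986: V=(p*·61.8658+(1−p*)·99.3333)/1.1=75.0650; Δ=(61.8658−99.3333)/(129.1642−91.6967)=-1.0000; B=V−Δ·S=173.6636
Node (2,1) S=138.8862: V=(p*·9.0891+(1−p*)·61.8658)/1.1=34.7774; Δ=(9.0891−61.8658)/(181.9409−129.1642)=-1.0000; B=V−Δ·S=173.6636
Node (2,2) S=195.6354: V=(p*·0.0000+(1−p*)·9.0891)/1.1=4.5663; Δ=(0.0000−9.0891)/(256.2824−181.9409)=-0.1223; B=V−Δ·S=28.4849
Node (1,0) S=106.0200: V=(p*·34.7774+(1−p*)·75.0650)/1.1=51.8560; Δ=(34.7774−75.0650)/(138.8862−98.5986)=-1.0000; B=V−Δ·S=157.8760
Node (1,1) S=149.3400: V=(p*·4.5663+(1−p*)·34.7774)/1.1=19.3290; Δ=(4.5663−34.7774)/(195.6354−138.8862)=-0.5324; B=V−Δ·S=98.8321
Node (0,0) S=114.0000: V=(p*·19.3290+(1−p*)·51.8560)/1.1=33.9132; Δ=(19.3290−51.8560)/(149.3400−106.0200)=-0.7509; B=V−Δ·S=119.5106
Root portfolio cost Δ·114+B reproduces V0=33.9132.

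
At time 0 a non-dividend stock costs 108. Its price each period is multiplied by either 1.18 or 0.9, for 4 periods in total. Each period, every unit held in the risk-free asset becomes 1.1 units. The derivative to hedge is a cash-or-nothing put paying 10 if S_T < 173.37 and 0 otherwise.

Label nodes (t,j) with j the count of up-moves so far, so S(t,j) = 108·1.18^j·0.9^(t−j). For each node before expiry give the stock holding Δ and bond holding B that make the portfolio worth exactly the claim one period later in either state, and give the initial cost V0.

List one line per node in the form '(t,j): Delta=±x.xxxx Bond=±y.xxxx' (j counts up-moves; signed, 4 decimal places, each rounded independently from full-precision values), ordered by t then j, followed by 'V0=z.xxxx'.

(0,0): Delta=-0.0905 Bond=14.8309
(1,0): Delta=0.0000 Bond=7.5131
(1,1): Delta=-0.1182 Bond=19.8343
(2,0): Delta=0.0000 Bond=8.2645
(2,1): Delta=0.0000 Bond=8.2645
(2,2): Delta=-0.1542 Bond=27.2390
(3,0): Delta=0.0000 Bond=9.0909
(3,1): Delta=0.0000 Bond=9.0909
(3,2): Delta=0.0000 Bond=9.0909
(3,3): Delta=-0.2013 Bond=38.3117
V0=5.0522

The replicating-portfolio and risk-neutral prices coincide; use p* = (1.1−0.9)/(1.18−0.9) = 0.7143 for the latter.
Terminal values V(4,·): V(4,0)=10.0000, V(4,1)=10.0000, V(4,2)=10.0000, V(4,3)=10.0000, V(4,4)=0.0000
Node (3,0) S=78.7320: V=(p*·10.0000+(1−p*)·10.0000)/1.1=9.0909; Δ=(10.0000−10.0000)/(92.9038−70.8588)=0.0000; B=V−Δ·S=9.0909
Node (3,1) S=103.2264: V=(p*·10.0000+(1−p*)·10.0000)/1.1=9.0909; Δ=(10.0000−10.0000)/(121.8072−92.9038)=0.0000; B=V−Δ·S=9.0909
Node (3,2) S=135.3413: V=(p*·10.0000+(1−p*)·10.0000)/1.1=9.0909; Δ=(10.0000−10.0000)/(159.7027−121.8072)=0.0000; B=V−Δ·S=9.0909
Node (3,3) S=177.4475: V=(p*·0.0000+(1−p*)·10.0000)/1.1=2.5974; Δ=(0.0000−10.0000)/(209.3880−159.7027)=-0.2013; B=V−Δ·S=38.3117
Node (2,0) S=87.4800: V=(p*·9.0909+(1−p*)·9.0909)/1.1=8.2645; Δ=(9.0909−9.0909)/(103.2264−78.7320)=0.0000; B=V−Δ·S=8.2645
Node (2,1) S=114.6960: V=(p*·9.0909+(1−p*)·9.0909)/1.1=8.2645; Δ=(9.0909−9.0909)/(135.3413−103.2264)=0.0000; B=V−Δ·S=8.2645
Node (2,2) S=150.3792: V=(p*·2.5974+(1−p*)·9.0909)/1.1=4.0479; Δ=(2.5974−9.0909)/(177.4475−135.3413)=-0.1542; B=V−Δ·S=27.2390
Node (1,0) S=97.2000: V=(p*·8.2645+(1−p*)·8.2645)/1.1=7.5131; Δ=(8.2645−8.2645)/(114.6960−87.4800)=0.0000; B=V−Δ·S=7.5131
Node (1,1) S=127.4400: V=(p*·4.0479+(1−p*)·8.2645)/1.1=4.7751; Δ=(4.0479−8.2645)/(150.3792−114.6960)=-0.1182; B=V−Δ·S=19.8343
Node (0,0) S=108.0000: V=(p*·4.7751+(1−p*)·7.5131)/1.1=5.0522; Δ=(4.7751−7.5131)/(127.4400−97.2000)=-0.0905; B=V−Δ·S=14.8309
Root portfolio cost Δ·108+B reproduces V0=5.0522.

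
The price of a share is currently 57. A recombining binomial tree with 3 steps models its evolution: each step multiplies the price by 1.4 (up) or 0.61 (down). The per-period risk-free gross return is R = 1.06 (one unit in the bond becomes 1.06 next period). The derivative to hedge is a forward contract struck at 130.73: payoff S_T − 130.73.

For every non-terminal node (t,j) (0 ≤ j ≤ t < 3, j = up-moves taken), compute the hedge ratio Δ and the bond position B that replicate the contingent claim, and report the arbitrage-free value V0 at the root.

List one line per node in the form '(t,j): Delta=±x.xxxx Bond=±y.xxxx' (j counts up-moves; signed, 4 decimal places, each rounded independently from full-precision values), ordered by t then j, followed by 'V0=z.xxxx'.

Risk-neutral probability p* = (R−d)/(u−d) = (1.06−0.61)/(1.4−0.61) = 0.5696.
At expiry t=3: V(3,0)=-117.7921, V(3,1)=-101.0364, V(3,2)=-62.5808, V(3,3)=25.6780
(2,0): S=21.2097. Δ = (V_up−V_dn)/(S_up−S_dn) = (-101.0364−-117.7921)/(29.6936−12.9379) = 1.0000. V = [p*·-101.0364 + (1−p*)·-117.7921]/1.06 = -102.1205. B = V − Δ·S = -123.3302.
(2,1): S=48.6780. Δ = (V_up−V_dn)/(S_up−S_dn) = (-62.5808−-101.0364)/(68.1492−29.6936) = 1.0000. V = [p*·-62.5808 + (1−p*)·-101.0364]/1.06 = -74.6522. B = V − Δ·S = -123.3302.
(2,2): S=111.7200. Δ = (V_up−V_dn)/(S_up−S_dn) = (25.6780−-62.5808)/(156.4080−68.1492) = 1.0000. V = [p*·25.6780 + (1−p*)·-62.5808]/1.06 = -11.6102. B = V − Δ·S = -123.3302.
(1,0): S=34.7700. Δ = (V_up−V_dn)/(S_up−S_dn) = (-74.6522−-102.1205)/(48.6780−21.2097) = 1.0000. V = [p*·-74.6522 + (1−p*)·-102.1205]/1.06 = -81.5792. B = V − Δ·S = -116.3492.
(1,1): S=79.8000. Δ = (V_up−V_dn)/(S_up−S_dn) = (-11.6102−-74.6522)/(111.7200−48.6780) = 1.0000. V = [p*·-11.6102 + (1−p*)·-74.6522]/1.06 = -36.5492. B = V − Δ·S = -116.3492.
(0,0): S=57.0000. Δ = (V_up−V_dn)/(S_up−S_dn) = (-36.5492−-81.5792)/(79.8000−34.7700) = 1.0000. V = [p*·-36.5492 + (1−p*)·-81.5792]/1.06 = -52.7634. B = V − Δ·S = -109.7634.
Each (Δ,B) replicates both successor values, so the strategy is self-financing and V0 is arbitrage-free.

(0,0): Delta=1.0000 Bond=-109.7634
(1,0): Delta=1.0000 Bond=-116.3492
(1,1): Delta=1.0000 Bond=-116.3492
(2,0): Delta=1.0000 Bond=-123.3302
(2,1): Delta=1.0000 Bond=-123.3302
(2,2): Delta=1.0000 Bond=-123.3302
V0=-52.7634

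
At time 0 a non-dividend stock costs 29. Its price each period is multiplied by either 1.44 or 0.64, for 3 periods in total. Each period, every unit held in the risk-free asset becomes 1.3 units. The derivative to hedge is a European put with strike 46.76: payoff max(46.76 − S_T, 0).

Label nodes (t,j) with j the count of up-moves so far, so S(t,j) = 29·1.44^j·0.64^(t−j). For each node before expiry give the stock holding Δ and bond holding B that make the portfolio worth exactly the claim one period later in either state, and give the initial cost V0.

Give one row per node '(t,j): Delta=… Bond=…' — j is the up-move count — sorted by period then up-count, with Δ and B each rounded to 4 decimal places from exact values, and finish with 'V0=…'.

(0,0): Delta=-0.3085 Bond=11.4113
(1,0): Delta=-1.0000 Bond=27.6686
(1,1): Delta=-0.2433 Bond=12.1123
(2,0): Delta=-1.0000 Bond=35.9692
(2,1): Delta=-1.0000 Bond=35.9692
(2,2): Delta=-0.1720 Bond=11.4563
V0=2.4643

Since d<R<u, set p* = (R−d)/(u−d) = 0.8250; price each node as the discounted p*-expectation of its children.
Terminal payoffs: V(3,0)=39.1578, V(3,1)=29.6551, V(3,2)=8.2740, V(3,3)=0.0000
  t=2,j=0: stock 11.8784 → up 17.1049 (V=29.6551), down 7.6022 (V=39.1578). Price 24.0908; hedge Δ=-1.0000, bond B=35.9692.
  t=2,j=1: stock 26.7264 → up 38.4860 (V=8.2740), down 17.1049 (V=29.6551). Price 9.2428; hedge Δ=-1.0000, bond B=35.9692.
  t=2,j=2: stock 60.1344 → up 86.5935 (V=0.0000), down 38.4860 (V=8.2740). Price 1.1138; hedge Δ=-0.1720, bond B=11.4563.
  t=1,j=0: stock 18.5600 → up 26.7264 (V=9.2428), down 11.8784 (V=24.0908). Price 9.1086; hedge Δ=-1.0000, bond B=27.6686.
  t=1,j=1: stock 41.7600 → up 60.1344 (V=1.1138), down 26.7264 (V=9.2428). Price 1.9511; hedge Δ=-0.2433, bond B=12.1123.
  t=0,j=0: stock 29.0000 → up 41.7600 (V=1.9511), down 18.5600 (V=9.1086). Price 2.4643; hedge Δ=-0.3085, bond B=11.4113.
Each (Δ,B) replicates both successor values, so the strategy is self-financing and V0 is arbitrage-free.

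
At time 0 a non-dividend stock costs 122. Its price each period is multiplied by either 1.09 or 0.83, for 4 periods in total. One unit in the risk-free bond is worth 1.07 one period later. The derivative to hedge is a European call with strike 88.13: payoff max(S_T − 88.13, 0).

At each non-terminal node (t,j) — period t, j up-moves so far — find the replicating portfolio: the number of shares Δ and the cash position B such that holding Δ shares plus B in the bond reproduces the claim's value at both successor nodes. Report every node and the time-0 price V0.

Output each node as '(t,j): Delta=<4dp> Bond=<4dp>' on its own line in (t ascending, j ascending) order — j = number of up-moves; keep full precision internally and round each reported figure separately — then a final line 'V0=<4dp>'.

Risk-neutral probability p* = (R−d)/(u−d) = (1.07−0.83)/(1.09−0.83) = 0.9231.
At expiry t=4: V(4,0)=0.0000, V(4,1)=0.0000, V(4,2)=11.7248, V(4,3)=43.0046, V(4,4)=84.0830
(3,0): S=69.7580. Δ = (V_up−V_dn)/(S_up−S_dn) = (0.0000−0.0000)/(76.0362−57.8992) = 0.0000. V = [p*·0.0000 + (1−p*)·0.0000]/1.07 = 0.0000. B = V − Δ·S = 0.0000.
(3,1): S=91.6099. Δ = (V_up−V_dn)/(S_up−S_dn) = (11.7248−0.0000)/(99.8548−76.0362) = 0.4923. V = [p*·11.7248 + (1−p*)·0.0000]/1.07 = 10.1149. B = V − Δ·S = -34.9806.
(3,2): S=120.3070. Δ = (V_up−V_dn)/(S_up−S_dn) = (43.0046−11.7248)/(131.1346−99.8548) = 1.0000. V = [p*·43.0046 + (1−p*)·11.7248]/1.07 = 37.9425. B = V − Δ·S = -82.3645.
(3,3): S=157.9935. Δ = (V_up−V_dn)/(S_up−S_dn) = (84.0830−43.0046)/(172.2130−131.1346) = 1.0000. V = [p*·84.0830 + (1−p*)·43.0046]/1.07 = 75.6291. B = V − Δ·S = -82.3645.
(2,0): S=84.0458. Δ = (V_up−V_dn)/(S_up−S_dn) = (10.1149−0.0000)/(91.6099−69.7580) = 0.4629. V = [p*·10.1149 + (1−p*)·0.0000]/1.07 = 8.7260. B = V − Δ·S = -30.1773.
(2,1): S=110.3734. Δ = (V_up−V_dn)/(S_up−S_dn) = (37.9425−10.1149)/(120.3070−91.6099) = 0.9697. V = [p*·37.9425 + (1−p*)·10.1149]/1.07 = 33.4597. B = V − Δ·S = -73.5697.
(2,2): S=144.9482. Δ = (V_up−V_dn)/(S_up−S_dn) = (75.6291−37.9425)/(157.9935−120.3070) = 1.0000. V = [p*·75.6291 + (1−p*)·37.9425]/1.07 = 67.9720. B = V − Δ·S = -76.9762.
(1,0): S=101.2600. Δ = (V_up−V_dn)/(S_up−S_dn) = (33.4597−8.7260)/(110.3734−84.0458) = 0.9395. V = [p*·33.4597 + (1−p*)·8.7260]/1.07 = 29.4927. B = V − Δ·S = -65.6372.
(1,1): S=132.9800. Δ = (V_up−V_dn)/(S_up−S_dn) = (67.9720−33.4597)/(144.9482−110.3734) = 0.9982. V = [p*·67.9720 + (1−p*)·33.4597]/1.07 = 61.0442. B = V − Δ·S = -71.6954.
(0,0): S=122.0000. Δ = (V_up−V_dn)/(S_up−S_dn) = (61.0442−29.4927)/(132.9800−101.2600) = 0.9947. V = [p*·61.0442 + (1−p*)·29.4927]/1.07 = 54.7824. B = V − Δ·S = -66.5696.
Check: Δ(0,0)·S0 + B(0,0) = 54.7824 = V0.

(0,0): Delta=0.9947 Bond=-66.5696
(1,0): Delta=0.9395 Bond=-65.6372
(1,1): Delta=0.9982 Bond=-71.6954
(2,0): Delta=0.4629 Bond=-30.1773
(2,1): Delta=0.9697 Bond=-73.5697
(2,2): Delta=1.0000 Bond=-76.9762
(3,0): Delta=0.0000 Bond=0.0000
(3,1): Delta=0.4923 Bond=-34.9806
(3,2): Delta=1.0000 Bond=-82.3645
(3,3): Delta=1.0000 Bond=-82.3645
V0=54.7824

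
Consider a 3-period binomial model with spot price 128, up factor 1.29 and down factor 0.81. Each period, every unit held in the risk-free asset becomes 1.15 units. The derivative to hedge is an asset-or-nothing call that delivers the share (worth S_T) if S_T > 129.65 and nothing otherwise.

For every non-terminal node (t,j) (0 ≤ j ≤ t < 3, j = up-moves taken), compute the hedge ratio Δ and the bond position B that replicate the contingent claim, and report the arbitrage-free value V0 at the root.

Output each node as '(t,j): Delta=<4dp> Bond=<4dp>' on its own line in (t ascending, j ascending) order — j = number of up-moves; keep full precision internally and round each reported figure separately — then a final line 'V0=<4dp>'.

(0,0): Delta=1.5087 Bond=-79.1005
(1,0): Delta=2.1354 Bond=-155.9410
(1,1): Delta=1.3467 Bond=-64.2110
(2,0): Delta=0.0000 Bond=0.0000
(2,1): Delta=2.6875 Bond=-253.1747
(2,2): Delta=1.0000 Bond=0.0000
V0=114.0134

Risk-neutral probability p* = (R−d)/(u−d) = (1.15−0.81)/(1.29−0.81) = 0.7083.
Terminal values V(3,·): V(3,0)=0.0000, V(3,1)=0.0000, V(3,2)=172.5339, V(3,3)=274.7762
Node (2,0) S=83.9808: V=(p*·0.0000+(1−p*)·0.0000)/1.15=0.0000; Δ=(0.0000−0.0000)/(108.3352−68.0244)=0.0000; B=V−Δ·S=0.0000
Node (2,1) S=133.7472: V=(p*·172.5339+(1−p*)·0.0000)/1.15=106.2709; Δ=(172.5339−0.0000)/(172.5339−108.3352)=2.6875; B=V−Δ·S=-253.1747
Node (2,2) S=213.0048: V=(p*·274.7762+(1−p*)·172.5339)/1.15=213.0048; Δ=(274.7762−172.5339)/(274.7762−172.5339)=1.0000; B=V−Δ·S=0.0000
Node (1,0) S=103.6800: V=(p*·106.2709+(1−p*)·0.0000)/1.15=65.4567; Δ=(106.2709−0.0000)/(133.7472−83.9808)=2.1354; B=V−Δ·S=-155.9410
Node (1,1) S=165.1200: V=(p*·213.0048+(1−p*)·106.2709)/1.15=158.1514; Δ=(213.0048−106.2709)/(213.0048−133.7472)=1.3467; B=V−Δ·S=-64.2110
Node (0,0) S=128.0000: V=(p*·158.1514+(1−p*)·65.4567)/1.15=114.0134; Δ=(158.1514−65.4567)/(165.1200−103.6800)=1.5087; B=V−Δ·S=-79.1005
Self-financing check: at every node Δ·S+B equals the discounted successor values.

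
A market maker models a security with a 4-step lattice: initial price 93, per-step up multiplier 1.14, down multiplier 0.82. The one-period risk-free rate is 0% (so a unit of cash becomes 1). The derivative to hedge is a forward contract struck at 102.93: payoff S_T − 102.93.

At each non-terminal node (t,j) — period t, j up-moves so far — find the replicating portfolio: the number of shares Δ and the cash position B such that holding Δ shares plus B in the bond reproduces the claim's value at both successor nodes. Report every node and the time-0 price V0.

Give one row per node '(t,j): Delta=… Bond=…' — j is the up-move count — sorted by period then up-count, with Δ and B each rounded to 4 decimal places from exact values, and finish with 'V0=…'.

Risk-neutral probability p* = (R−d)/(u−d) = (1−0.82)/(1.14−0.82) = 0.5625.
At expiry t=4: V(4,0)=-60.8827, V(4,1)=-44.4740, V(4,2)=-21.6619, V(4,3)=10.0525, V(4,4)=54.1433
(3,0): S=51.2772. Δ = (V_up−V_dn)/(S_up−S_dn) = (-44.4740−-60.8827)/(58.4560−42.0473) = 1.0000. V = [p*·-44.4740 + (1−p*)·-60.8827]/1 = -51.6528. B = V − Δ·S = -102.9300.
(3,1): S=71.2878. Δ = (V_up−V_dn)/(S_up−S_dn) = (-21.6619−-44.4740)/(81.2681−58.4560) = 1.0000. V = [p*·-21.6619 + (1−p*)·-44.4740]/1 = -31.6422. B = V − Δ·S = -102.9300.
(3,2): S=99.1075. Δ = (V_up−V_dn)/(S_up−S_dn) = (10.0525−-21.6619)/(112.9825−81.2681) = 1.0000. V = [p*·10.0525 + (1−p*)·-21.6619]/1 = -3.8225. B = V − Δ·S = -102.9300.
(3,3): S=137.7836. Δ = (V_up−V_dn)/(S_up−S_dn) = (54.1433−10.0525)/(157.0733−112.9825) = 1.0000. V = [p*·54.1433 + (1−p*)·10.0525]/1 = 34.8536. B = V − Δ·S = -102.9300.
(2,0): S=62.5332. Δ = (V_up−V_dn)/(S_up−S_dn) = (-31.6422−-51.6528)/(71.2878−51.2772) = 1.0000. V = [p*·-31.6422 + (1−p*)·-51.6528]/1 = -40.3968. B = V − Δ·S = -102.9300.
(2,1): S=86.9364. Δ = (V_up−V_dn)/(S_up−S_dn) = (-3.8225−-31.6422)/(99.1075−71.2878) = 1.0000. V = [p*·-3.8225 + (1−p*)·-31.6422]/1 = -15.9936. B = V − Δ·S = -102.9300.
(2,2): S=120.8628. Δ = (V_up−V_dn)/(S_up−S_dn) = (34.8536−-3.8225)/(137.7836−99.1075) = 1.0000. V = [p*·34.8536 + (1−p*)·-3.8225]/1 = 17.9328. B = V − Δ·S = -102.9300.
(1,0): S=76.2600. Δ = (V_up−V_dn)/(S_up−S_dn) = (-15.9936−-40.3968)/(86.9364−62.5332) = 1.0000. V = [p*·-15.9936 + (1−p*)·-40.3968]/1 = -26.6700. B = V − Δ·S = -102.9300.
(1,1): S=106.0200. Δ = (V_up−V_dn)/(S_up−S_dn) = (17.9328−-15.9936)/(120.8628−86.9364) = 1.0000. V = [p*·17.9328 + (1−p*)·-15.9936]/1 = 3.0900. B = V − Δ·S = -102.9300.
(0,0): S=93.0000. Δ = (V_up−V_dn)/(S_up−S_dn) = (3.0900−-26.6700)/(106.0200−76.2600) = 1.0000. V = [p*·3.0900 + (1−p*)·-26.6700]/1 = -9.9300. B = V − Δ·S = -102.9300.
Self-financing check: at every node Δ·S+B equals the discounted successor values.

(0,0): Delta=1.0000 Bond=-102.9300
(1,0): Delta=1.0000 Bond=-102.9300
(1,1): Delta=1.0000 Bond=-102.9300
(2,0): Delta=1.0000 Bond=-102.9300
(2,1): Delta=1.0000 Bond=-102.9300
(2,2): Delta=1.0000 Bond=-102.9300
(3,0): Delta=1.0000 Bond=-102.9300
(3,1): Delta=1.0000 Bond=-102.9300
(3,2): Delta=1.0000 Bond=-102.9300
(3,3): Delta=1.0000 Bond=-102.9300
V0=-9.9300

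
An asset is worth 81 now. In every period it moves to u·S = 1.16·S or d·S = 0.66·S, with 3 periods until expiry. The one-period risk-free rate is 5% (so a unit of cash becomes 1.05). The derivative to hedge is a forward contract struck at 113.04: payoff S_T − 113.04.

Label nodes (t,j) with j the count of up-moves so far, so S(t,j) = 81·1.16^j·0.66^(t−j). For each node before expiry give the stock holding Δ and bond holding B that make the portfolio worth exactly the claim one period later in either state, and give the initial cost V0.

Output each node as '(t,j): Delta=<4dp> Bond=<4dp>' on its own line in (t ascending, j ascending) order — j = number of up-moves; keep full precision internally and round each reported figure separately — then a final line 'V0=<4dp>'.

(0,0): Delta=1.0000 Bond=-97.6482
(1,0): Delta=1.0000 Bond=-102.5306
(1,1): Delta=1.0000 Bond=-102.5306
(2,0): Delta=1.0000 Bond=-107.6571
(2,1): Delta=1.0000 Bond=-107.6571
(2,2): Delta=1.0000 Bond=-107.6571
V0=-16.6482

The replicating-portfolio and risk-neutral prices coincide; use p* = (1.05−0.66)/(1.16−0.66) = 0.7800 for the latter.
Terminal payoffs: V(3,0)=-89.7528, V(3,1)=-72.1110, V(3,2)=-41.1042, V(3,3)=13.3926
(2,0): S=35.2836. Δ = (V_up−V_dn)/(S_up−S_dn) = (-72.1110−-89.7528)/(40.9290−23.2872) = 1.0000. V = [p*·-72.1110 + (1−p*)·-89.7528]/1.05 = -72.3735. B = V − Δ·S = -107.6571.
(2,1): S=62.0136. Δ = (V_up−V_dn)/(S_up−S_dn) = (-41.1042−-72.1110)/(71.9358−40.9290) = 1.0000. V = [p*·-41.1042 + (1−p*)·-72.1110]/1.05 = -45.6435. B = V − Δ·S = -107.6571.
(2,2): S=108.9936. Δ = (V_up−V_dn)/(S_up−S_dn) = (13.3926−-41.1042)/(126.4326−71.9358) = 1.0000. V = [p*·13.3926 + (1−p*)·-41.1042]/1.05 = 1.3365. B = V − Δ·S = -107.6571.
(1,0): S=53.4600. Δ = (V_up−V_dn)/(S_up−S_dn) = (-45.6435−-72.3735)/(62.0136−35.2836) = 1.0000. V = [p*·-45.6435 + (1−p*)·-72.3735]/1.05 = -49.0706. B = V − Δ·S = -102.5306.
(1,1): S=93.9600. Δ = (V_up−V_dn)/(S_up−S_dn) = (1.3365−-45.6435)/(108.9936−62.0136) = 1.0000. V = [p*·1.3365 + (1−p*)·-45.6435]/1.05 = -8.5706. B = V − Δ·S = -102.5306.
(0,0): S=81.0000. Δ = (V_up−V_dn)/(S_up−S_dn) = (-8.5706−-49.0706)/(93.9600−53.4600) = 1.0000. V = [p*·-8.5706 + (1−p*)·-49.0706]/1.05 = -16.6482. B = V − Δ·S = -97.6482.
Root portfolio cost Δ·81+B reproduces V0=-16.6482.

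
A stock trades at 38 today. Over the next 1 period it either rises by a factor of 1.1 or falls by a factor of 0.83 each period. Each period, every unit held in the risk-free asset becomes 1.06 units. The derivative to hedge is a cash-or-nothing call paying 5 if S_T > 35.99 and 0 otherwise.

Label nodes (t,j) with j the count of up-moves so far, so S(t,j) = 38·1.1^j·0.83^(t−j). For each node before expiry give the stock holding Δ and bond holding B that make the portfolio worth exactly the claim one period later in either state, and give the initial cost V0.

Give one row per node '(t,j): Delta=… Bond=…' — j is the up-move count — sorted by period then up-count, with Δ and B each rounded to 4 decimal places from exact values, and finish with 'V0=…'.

Since d<R<u, set p* = (R−d)/(u−d) = 0.8519; price each node as the discounted p*-expectation of its children.
Payoff layer (t=1): V(1,0)=0.0000, V(1,1)=5.0000
(0,0): S=38.0000. Δ = (V_up−V_dn)/(S_up−S_dn) = (5.0000−0.0000)/(41.8000−31.5400) = 0.4873. V = [p*·5.0000 + (1−p*)·0.0000]/1.06 = 4.0182. B = V − Δ·S = -14.5003.
The time-0 hedge costs 4.0182, which is the no-arbitrage price.

(0,0): Delta=0.4873 Bond=-14.5003
V0=4.0182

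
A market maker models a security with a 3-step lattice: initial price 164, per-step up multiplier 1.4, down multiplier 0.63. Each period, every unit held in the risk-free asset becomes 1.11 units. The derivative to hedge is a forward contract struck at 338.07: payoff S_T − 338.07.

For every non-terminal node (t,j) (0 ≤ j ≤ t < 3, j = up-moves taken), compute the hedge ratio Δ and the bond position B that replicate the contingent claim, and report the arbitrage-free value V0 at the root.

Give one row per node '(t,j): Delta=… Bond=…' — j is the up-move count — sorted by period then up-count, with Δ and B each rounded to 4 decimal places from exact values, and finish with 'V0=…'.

The replicating-portfolio and risk-neutral prices coincide; use p* = (1.11−0.63)/(1.4−0.63) = 0.6234 for the latter.
Terminal payoffs: V(3,0)=-297.0623, V(3,1)=-246.9418, V(3,2)=-135.5628, V(3,3)=111.9460
Node (2,0) S=65.0916: V=(p*·-246.9418+(1−p*)·-297.0623)/1.11=-239.4760; Δ=(-246.9418−-297.0623)/(91.1282−41.0077)=1.0000; B=V−Δ·S=-304.5676
Node (2,1) S=144.6480: V=(p*·-135.5628+(1−p*)·-246.9418)/1.11=-159.9196; Δ=(-135.5628−-246.9418)/(202.5072−91.1282)=1.0000; B=V−Δ·S=-304.5676
Node (2,2) S=321.4400: V=(p*·111.9460+(1−p*)·-135.5628)/1.11=16.8724; Δ=(111.9460−-135.5628)/(450.0160−202.5072)=1.0000; B=V−Δ·S=-304.5676
Node (1,0) S=103.3200: V=(p*·-159.9196+(1−p*)·-239.4760)/1.11=-171.0652; Δ=(-159.9196−-239.4760)/(144.6480−65.0916)=1.0000; B=V−Δ·S=-274.3852
Node (1,1) S=229.6000: V=(p*·16.8724+(1−p*)·-159.9196)/1.11=-44.7852; Δ=(16.8724−-159.9196)/(321.4400−144.6480)=1.0000; B=V−Δ·S=-274.3852
Node (0,0) S=164.0000: V=(p*·-44.7852+(1−p*)·-171.0652)/1.11=-83.1939; Δ=(-44.7852−-171.0652)/(229.6000−103.3200)=1.0000; B=V−Δ·S=-247.1939
Check: Δ(0,0)·S0 + B(0,0) = -83.1939 = V0.

(0,0): Delta=1.0000 Bond=-247.1939
(1,0): Delta=1.0000 Bond=-274.3852
(1,1): Delta=1.0000 Bond=-274.3852
(2,0): Delta=1.0000 Bond=-304.5676
(2,1): Delta=1.0000 Bond=-304.5676
(2,2): Delta=1.0000 Bond=-304.5676
V0=-83.1939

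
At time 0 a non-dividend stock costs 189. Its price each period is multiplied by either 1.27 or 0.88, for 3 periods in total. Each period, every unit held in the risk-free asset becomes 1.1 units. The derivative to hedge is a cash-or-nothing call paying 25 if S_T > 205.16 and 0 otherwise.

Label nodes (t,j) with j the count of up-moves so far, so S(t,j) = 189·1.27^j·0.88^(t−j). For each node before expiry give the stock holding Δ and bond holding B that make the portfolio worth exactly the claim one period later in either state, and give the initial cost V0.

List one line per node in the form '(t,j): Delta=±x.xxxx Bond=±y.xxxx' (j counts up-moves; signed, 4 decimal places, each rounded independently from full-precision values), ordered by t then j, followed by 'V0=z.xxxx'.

(0,0): Delta=0.1378 Bond=-14.8657
(1,0): Delta=0.1976 Bond=-26.2985
(1,1): Delta=0.1058 Bond=-8.6665
(2,0): Delta=0.0000 Bond=0.0000
(2,1): Delta=0.3035 Bond=-51.2821
(2,2): Delta=0.0000 Bond=22.7273
V0=11.1876

No-arbitrage ⇒ martingale measure with p* = (R−d)/(u−d) = 0.5641.
Terminal values V(3,·): V(3,0)=0.0000, V(3,1)=0.0000, V(3,2)=25.0000, V(3,3)=25.0000
(2,0): S=146.3616. Δ = (V_up−V_dn)/(S_up−S_dn) = (0.0000−0.0000)/(185.8792−128.7982) = 0.0000. V = [p*·0.0000 + (1−p*)·0.0000]/1.1 = 0.0000. B = V − Δ·S = 0.0000.
(2,1): S=211.2264. Δ = (V_up−V_dn)/(S_up−S_dn) = (25.0000−0.0000)/(268.2575−185.8792) = 0.3035. V = [p*·25.0000 + (1−p*)·0.0000]/1.1 = 12.8205. B = V − Δ·S = -51.2821.
(2,2): S=304.8381. Δ = (V_up−V_dn)/(S_up−S_dn) = (25.0000−25.0000)/(387.1444−268.2575) = 0.0000. V = [p*·25.0000 + (1−p*)·25.0000]/1.1 = 22.7273. B = V − Δ·S = 22.7273.
(1,0): S=166.3200. Δ = (V_up−V_dn)/(S_up−S_dn) = (12.8205−0.0000)/(211.2264−146.3616) = 0.1976. V = [p*·12.8205 + (1−p*)·0.0000]/1.1 = 6.5746. B = V − Δ·S = -26.2985.
(1,1): S=240.0300. Δ = (V_up−V_dn)/(S_up−S_dn) = (22.7273−12.8205)/(304.8381−211.2264) = 0.1058. V = [p*·22.7273 + (1−p*)·12.8205]/1.1 = 16.7354. B = V − Δ·S = -8.6665.
(0,0): S=189.0000. Δ = (V_up−V_dn)/(S_up−S_dn) = (16.7354−6.5746)/(240.0300−166.3200) = 0.1378. V = [p*·16.7354 + (1−p*)·6.5746]/1.1 = 11.1876. B = V − Δ·S = -14.8657.
The time-0 hedge costs 11.1876, which is the no-arbitrage price.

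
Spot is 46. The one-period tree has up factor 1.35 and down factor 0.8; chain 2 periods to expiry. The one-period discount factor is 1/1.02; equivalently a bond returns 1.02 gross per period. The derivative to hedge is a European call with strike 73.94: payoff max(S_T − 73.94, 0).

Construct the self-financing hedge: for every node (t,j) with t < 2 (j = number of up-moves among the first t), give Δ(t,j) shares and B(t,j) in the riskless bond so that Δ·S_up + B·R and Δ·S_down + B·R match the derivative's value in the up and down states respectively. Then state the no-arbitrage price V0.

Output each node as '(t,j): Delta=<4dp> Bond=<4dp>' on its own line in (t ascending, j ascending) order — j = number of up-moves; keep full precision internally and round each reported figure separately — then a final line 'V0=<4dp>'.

(0,0): Delta=0.1534 Bond=-5.5335
(1,0): Delta=0.0000 Bond=0.0000
(1,1): Delta=0.2897 Bond=-14.1105
V0=1.5217

The replicating-portfolio and risk-neutral prices coincide; use p* = (1.02−0.8)/(1.35−0.8) = 0.4000 for the latter.
Terminal values V(2,·): V(2,0)=0.0000, V(2,1)=0.0000, V(2,2)=9.8950
(1,0): S=36.8000. Δ = (V_up−V_dn)/(S_up−S_dn) = (0.0000−0.0000)/(49.6800−29.4400) = 0.0000. V = [p*·0.0000 + (1−p*)·0.0000]/1.02 = 0.0000. B = V − Δ·S = 0.0000.
(1,1): S=62.1000. Δ = (V_up−V_dn)/(S_up−S_dn) = (9.8950−0.0000)/(83.8350−49.6800) = 0.2897. V = [p*·9.8950 + (1−p*)·0.0000]/1.02 = 3.8804. B = V − Δ·S = -14.1105.
(0,0): S=46.0000. Δ = (V_up−V_dn)/(S_up−S_dn) = (3.8804−0.0000)/(62.1000−36.8000) = 0.1534. V = [p*·3.8804 + (1−p*)·0.0000]/1.02 = 1.5217. B = V − Δ·S = -5.5335.
Check: Δ(0,0)·S0 + B(0,0) = 1.5217 = V0.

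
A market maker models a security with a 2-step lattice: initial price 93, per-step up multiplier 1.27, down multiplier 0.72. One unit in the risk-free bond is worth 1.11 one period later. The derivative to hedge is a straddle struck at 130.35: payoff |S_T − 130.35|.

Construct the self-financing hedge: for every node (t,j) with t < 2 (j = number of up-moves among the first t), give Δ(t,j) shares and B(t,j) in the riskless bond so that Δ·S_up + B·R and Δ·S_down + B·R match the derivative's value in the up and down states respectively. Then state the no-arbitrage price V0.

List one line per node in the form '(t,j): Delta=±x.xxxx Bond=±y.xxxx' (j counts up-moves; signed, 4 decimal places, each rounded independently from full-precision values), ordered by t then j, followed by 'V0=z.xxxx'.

Risk-neutral probability p* = (R−d)/(u−d) = (1.11−0.72)/(1.27−0.72) = 0.7091.
Payoff layer (t=2): V(2,0)=82.1388, V(2,1)=45.3108, V(2,2)=19.6497
  t=1,j=0: stock 66.9600 → up 85.0392 (V=45.3108), down 48.2112 (V=82.1388). Price 50.4724; hedge Δ=-1.0000, bond B=117.4324.
  t=1,j=1: stock 118.1100 → up 149.9997 (V=19.6497), down 85.0392 (V=45.3108). Price 24.4277; hedge Δ=-0.3950, bond B=71.0842.
  t=0,j=0: stock 93.0000 → up 118.1100 (V=24.4277), down 66.9600 (V=50.4724). Price 28.8327; hedge Δ=-0.5092, bond B=76.1868.
Self-financing check: at every node Δ·S+B equals the discounted successor values.

(0,0): Delta=-0.5092 Bond=76.1868
(1,0): Delta=-1.0000 Bond=117.4324
(1,1): Delta=-0.3950 Bond=71.0842
V0=28.8327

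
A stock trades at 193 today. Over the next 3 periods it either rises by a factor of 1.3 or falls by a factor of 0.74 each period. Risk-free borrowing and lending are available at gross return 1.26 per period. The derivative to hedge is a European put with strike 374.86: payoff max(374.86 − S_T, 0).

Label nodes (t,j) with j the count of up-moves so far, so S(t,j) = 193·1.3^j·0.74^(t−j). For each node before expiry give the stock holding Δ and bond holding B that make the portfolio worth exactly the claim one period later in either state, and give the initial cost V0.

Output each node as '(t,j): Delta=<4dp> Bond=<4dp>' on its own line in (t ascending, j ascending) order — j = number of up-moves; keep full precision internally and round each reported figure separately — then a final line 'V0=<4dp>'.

(0,0): Delta=-0.7530 Bond=159.3931
(1,0): Delta=-1.0000 Bond=236.1174
(1,1): Delta=-0.7421 Bond=198.1213
(2,0): Delta=-1.0000 Bond=297.5079
(2,1): Delta=-1.0000 Bond=297.5079
(2,2): Delta=-0.7309 Bond=245.9502
V0=14.0716

Since d<R<u, set p* = (R−d)/(u−d) = 0.9286; price each node as the discounted p*-expectation of its children.
Payoff layer (t=3): V(3,0)=296.6518, V(3,1)=237.4672, V(3,2)=133.4942, V(3,3)=0.0000
  t=2,j=0: stock 105.6868 → up 137.3928 (V=237.4672), down 78.2082 (V=296.6518). Price 191.8211; hedge Δ=-1.0000, bond B=297.5079.
  t=2,j=1: stock 185.6660 → up 241.3658 (V=133.4942), down 137.3928 (V=237.4672). Price 111.8419; hedge Δ=-1.0000, bond B=297.5079.
  t=2,j=2: stock 326.1700 → up 424.0210 (V=0.0000), down 241.3658 (V=133.4942). Price 7.5677; hedge Δ=-0.7309, bond B=245.9502.
  t=1,j=0: stock 142.8200 → up 185.6660 (V=111.8419), down 105.6868 (V=191.8211). Price 93.2974; hedge Δ=-1.0000, bond B=236.1174.
  t=1,j=1: stock 250.9000 → up 326.1700 (V=7.5677), down 185.6660 (V=111.8419). Price 11.9173; hedge Δ=-0.7421, bond B=198.1213.
  t=0,j=0: stock 193.0000 → up 250.9000 (V=11.9173), down 142.8200 (V=93.2974). Price 14.0716; hedge Δ=-0.7530, bond B=159.3931.
The time-0 hedge costs 14.0716, which is the no-arbitrage price.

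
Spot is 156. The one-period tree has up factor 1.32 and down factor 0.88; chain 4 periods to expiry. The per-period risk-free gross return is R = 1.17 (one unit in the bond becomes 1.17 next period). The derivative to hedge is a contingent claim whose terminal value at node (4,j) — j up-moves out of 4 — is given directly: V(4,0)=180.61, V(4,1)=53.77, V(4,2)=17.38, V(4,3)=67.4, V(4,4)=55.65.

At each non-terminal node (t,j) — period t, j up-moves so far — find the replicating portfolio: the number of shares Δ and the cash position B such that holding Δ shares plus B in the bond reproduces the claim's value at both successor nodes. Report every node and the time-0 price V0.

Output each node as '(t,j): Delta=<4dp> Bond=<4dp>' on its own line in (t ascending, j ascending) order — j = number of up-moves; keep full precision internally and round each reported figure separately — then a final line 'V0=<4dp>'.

Since d<R<u, set p* = (R−d)/(u−d) = 0.6591; price each node as the discounted p*-expectation of its children.
Payoff layer (t=4): V(4,0)=180.6100, V(4,1)=53.7700, V(4,2)=17.3800, V(4,3)=67.4000, V(4,4)=55.6500
(3,0): S=106.3096. Δ = (V_up−V_dn)/(S_up−S_dn) = (53.7700−180.6100)/(140.3287−93.5525) = -2.7116. V = [p*·53.7700 + (1−p*)·180.6100]/1.17 = 82.9153. B = V − Δ·S = 371.1880.
(3,1): S=159.4644. Δ = (V_up−V_dn)/(S_up−S_dn) = (17.3800−53.7700)/(210.4931−140.3287) = -0.5186. V = [p*·17.3800 + (1−p*)·53.7700]/1.17 = 25.4578. B = V − Δ·S = 108.1624.
(3,2): S=239.1967. Δ = (V_up−V_dn)/(S_up−S_dn) = (67.4000−17.3800)/(315.7396−210.4931) = 0.4753. V = [p*·67.4000 + (1−p*)·17.3800]/1.17 = 43.0322. B = V − Δ·S = -70.6496.
(3,3): S=358.7950. Δ = (V_up−V_dn)/(S_up−S_dn) = (55.6500−67.4000)/(473.6094−315.7396) = -0.0744. V = [p*·55.6500 + (1−p*)·67.4000]/1.17 = 50.9878. B = V − Δ·S = 77.6923.
(2,0): S=120.8064. Δ = (V_up−V_dn)/(S_up−S_dn) = (25.4578−82.9153)/(159.4644−106.3096) = -1.0809. V = [p*·25.4578 + (1−p*)·82.9153]/1.17 = 38.5005. B = V − Δ·S = 169.0857.
(2,1): S=181.2096. Δ = (V_up−V_dn)/(S_up−S_dn) = (43.0322−25.4578)/(239.1967−159.4644) = 0.2204. V = [p*·43.0322 + (1−p*)·25.4578]/1.17 = 31.6590. B = V − Δ·S = -8.2829.
(2,2): S=271.8144. Δ = (V_up−V_dn)/(S_up−S_dn) = (50.9878−43.0322)/(358.7950−239.1967) = 0.0665. V = [p*·50.9878 + (1−p*)·43.0322]/1.17 = 41.2612. B = V − Δ·S = 23.1805.
(1,0): S=137.2800. Δ = (V_up−V_dn)/(S_up−S_dn) = (31.6590−38.5005)/(181.2096−120.8064) = -0.1133. V = [p*·31.6590 + (1−p*)·38.5005]/1.17 = 29.0524. B = V − Δ·S = 44.6014.
(1,1): S=205.9200. Δ = (V_up−V_dn)/(S_up−S_dn) = (41.2612−31.6590)/(271.8144−181.2096) = 0.1060. V = [p*·41.2612 + (1−p*)·31.6590]/1.17 = 32.4681. B = V − Δ·S = 10.6448.
(0,0): S=156.0000. Δ = (V_up−V_dn)/(S_up−S_dn) = (32.4681−29.0524)/(205.9200−137.2800) = 0.0498. V = [p*·32.4681 + (1−p*)·29.0524]/1.17 = 26.7553. B = V − Δ·S = 18.9922.
Root portfolio cost Δ·156+B reproduces V0=26.7553.

(0,0): Delta=0.0498 Bond=18.9922
(1,0): Delta=-0.1133 Bond=44.6014
(1,1): Delta=0.1060 Bond=10.6448
(2,0): Delta=-1.0809 Bond=169.0857
(2,1): Delta=0.2204 Bond=-8.2829
(2,2): Delta=0.0665 Bond=23.1805
(3,0): Delta=-2.7116 Bond=371.1880
(3,1): Delta=-0.5186 Bond=108.1624
(3,2): Delta=0.4753 Bond=-70.6496
(3,3): Delta=-0.0744 Bond=77.6923
V0=26.7553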